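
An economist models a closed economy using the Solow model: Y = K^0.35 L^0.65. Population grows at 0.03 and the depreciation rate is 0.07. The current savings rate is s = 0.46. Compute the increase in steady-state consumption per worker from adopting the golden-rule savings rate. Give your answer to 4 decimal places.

Capital per worker breaks even when investment replaces (n + δ)·k; here n + δ = 0.1.
Current steady state (s = 0.46): k* = (0.46/0.1)^(1/0.65) ≈ 10.4623, y* = 10.4623^0.35 ≈ 2.2744, c* = (1−0.46)·2.2744 ≈ 1.2282.
Maximizing c = f(k) − (n+δ)·k gives f'(k) = n+δ, i.e. 0.35·k^(0.35−1) = 0.1, so k_gold = (0.35/0.1)^(1/0.65) ≈ 6.8711.
y_gold = 6.8711^0.35 ≈ 1.9632, c_gold = y_gold − 0.1·k_gold ≈ 1.2761.
Gain: Δc = 1.2761 − 1.2282 ≈ 0.0479.

Δc ≈ 0.0479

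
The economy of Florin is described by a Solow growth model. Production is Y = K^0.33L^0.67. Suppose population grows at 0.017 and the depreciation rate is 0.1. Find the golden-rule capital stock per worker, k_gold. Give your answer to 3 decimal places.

n + δ = 0.017 + 0.1 = 0.117.
At the golden rule the marginal product of capital equals n+δ: 0.33·k^(0.33−1) = 0.117. Solving, k_gold = (0.33/0.117)^(1/0.67) ≈ 4.7004.

k_gold ≈ 4.700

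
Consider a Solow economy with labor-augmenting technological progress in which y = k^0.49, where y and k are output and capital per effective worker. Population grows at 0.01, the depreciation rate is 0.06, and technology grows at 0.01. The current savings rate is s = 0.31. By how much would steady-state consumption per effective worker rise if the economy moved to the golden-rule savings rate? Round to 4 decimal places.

Break-even investment rate: n + g + δ = 0.01 + 0.01 + 0.06 = 0.08.
Current steady state (s = 0.31): k* = (0.31/0.08)^(1/0.51) ≈ 14.2388, y* = 14.2388^0.49 ≈ 3.6745, c* = (1−0.31)·3.6745 ≈ 2.5354.
Golden rule sets MPK = n+g+δ: 0.49·k^(0.49−1) = 0.08, so k_gold = (0.49/0.08)^(1/0.51) ≈ 34.9418.
y_gold = 34.9418^0.49 ≈ 5.7048, c_gold = y_gold − 0.08·k_gold ≈ 2.9094.
Gain: Δc = 2.9094 − 2.5354 ≈ 0.3740.

Δc ≈ 0.3740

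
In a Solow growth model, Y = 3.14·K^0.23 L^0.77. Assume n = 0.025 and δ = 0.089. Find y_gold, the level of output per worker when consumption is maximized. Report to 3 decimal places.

y_gold ≈ 5.450

n + δ = 0.025 + 0.089 = 0.114.
Setting f'(k) = n+δ gives 0.23·3.14·k^(0.23−1) = 0.114, hence k_gold = (0.23·3.14/0.114)^(1/0.77) ≈ 10.9961.
Output: y_gold = 3.14·k_gold^0.23 = 3.14·10.9961^0.23 ≈ 5.4502.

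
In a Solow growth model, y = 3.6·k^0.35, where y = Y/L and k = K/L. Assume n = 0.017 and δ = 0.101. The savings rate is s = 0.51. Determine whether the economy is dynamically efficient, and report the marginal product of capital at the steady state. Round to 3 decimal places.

Capital per worker breaks even when investment replaces (n + δ)·k; here n + δ = 0.118.
Steady-state k*: s·A·k^0.35 = 0.118·k gives k* = (0.51·3.6/0.118)^(1/0.65) ≈ 68.2074.
MPK = 0.35·3.6·68.2074^(-0.65) ≈ 0.0810.
MPK < n+δ = 0.118, so the economy is dynamically inefficient (over-saving).

dynamically inefficient; MPK ≈ 0.081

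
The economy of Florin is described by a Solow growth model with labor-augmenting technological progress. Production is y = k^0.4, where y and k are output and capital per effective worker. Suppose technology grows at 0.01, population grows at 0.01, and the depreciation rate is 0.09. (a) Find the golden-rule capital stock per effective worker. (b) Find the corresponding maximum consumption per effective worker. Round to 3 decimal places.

Break-even investment rate: n + g + δ = 0.01 + 0.01 + 0.09 = 0.11.
At the golden rule the marginal product of capital equals n+g+δ: 0.4·k^(0.4−1) = 0.11. Solving, k_gold = (0.4/0.11)^(1/0.6) ≈ 8.5990.
y_gold = 8.5990^0.4 ≈ 2.3647; c_gold = y_gold − 0.11·k_gold ≈ 1.4188.

(a) k_gold ≈ 8.599; (b) c_gold ≈ 1.419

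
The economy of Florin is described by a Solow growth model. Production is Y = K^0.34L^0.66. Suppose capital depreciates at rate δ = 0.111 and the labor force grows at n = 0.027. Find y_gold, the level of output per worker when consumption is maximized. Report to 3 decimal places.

The effective depreciation rate is n + δ = 0.027 + 0.111 = 0.138.
Setting f'(k) = n+δ gives 0.34·k^(0.34−1) = 0.138, hence k_gold = (0.34/0.138)^(1/0.66) ≈ 3.9204.
Output: y_gold = k_gold^0.34 = 3.9204^0.34 ≈ 1.5912.

y_gold ≈ 1.591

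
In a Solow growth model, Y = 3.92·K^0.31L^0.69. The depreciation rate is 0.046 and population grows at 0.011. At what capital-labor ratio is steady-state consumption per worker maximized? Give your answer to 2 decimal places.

k_gold ≈ 84.29

n + δ = 0.011 + 0.046 = 0.057.
At the golden rule the marginal product of capital equals n+δ: 0.31·3.92·k^(0.31−1) = 0.057. Solving, k_gold = (0.31·3.92/0.057)^(1/0.69) ≈ 84.2865.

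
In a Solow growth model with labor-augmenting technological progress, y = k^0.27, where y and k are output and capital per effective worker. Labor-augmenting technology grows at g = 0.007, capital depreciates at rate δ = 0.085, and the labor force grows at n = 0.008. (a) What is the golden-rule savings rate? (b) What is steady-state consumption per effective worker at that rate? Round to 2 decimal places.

Break-even investment rate: n + g + δ = 0.008 + 0.007 + 0.085 = 0.1.
For Cobb-Douglas, s_gold equals capital's share: s_gold = 0.27.
Golden rule sets MPK = n+g+δ: 0.27·k^(0.27−1) = 0.1, so k_gold = (0.27/0.1)^(1/0.73) ≈ 3.8986.
y_gold = 3.8986^0.27 ≈ 1.4439; c_gold = (1−0.27)·y_gold ≈ 1.0541.

(a) s_gold = 0.27; (b) c_gold ≈ 1.05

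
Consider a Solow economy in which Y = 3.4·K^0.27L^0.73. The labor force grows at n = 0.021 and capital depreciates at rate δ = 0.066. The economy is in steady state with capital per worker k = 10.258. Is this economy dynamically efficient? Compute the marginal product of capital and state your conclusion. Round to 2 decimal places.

dynamically efficient; MPK ≈ 0.17

Capital per worker breaks even when investment replaces (n + δ)·k; here n + δ = 0.087.
MPK = 0.27·3.4·k^(0.27−1) = 0.27·3.4·10.258^(-0.73) ≈ 0.1678.
MPK > 0.087, so the economy is dynamically efficient (under-saving).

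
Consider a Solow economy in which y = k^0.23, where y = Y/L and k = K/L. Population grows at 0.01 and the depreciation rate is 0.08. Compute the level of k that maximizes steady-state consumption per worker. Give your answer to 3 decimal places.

k_gold ≈ 3.382

Break-even investment rate: n + δ = 0.01 + 0.08 = 0.09.
Golden rule sets MPK = n+δ: 0.23·k^(0.23−1) = 0.09, so k_gold = (0.23/0.09)^(1/0.77) ≈ 3.3822.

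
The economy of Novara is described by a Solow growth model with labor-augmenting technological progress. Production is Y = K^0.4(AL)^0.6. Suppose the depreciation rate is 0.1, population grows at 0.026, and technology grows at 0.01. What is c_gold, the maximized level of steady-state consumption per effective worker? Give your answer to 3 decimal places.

n + g + δ = 0.026 + 0.01 + 0.1 = 0.136.
Maximizing c = f(k) − (n+g+δ)·k gives f'(k) = n+g+δ, i.e. 0.4·k^(0.4−1) = 0.136, so k_gold = (0.4/0.136)^(1/0.6) ≈ 6.0377.
y_gold = 6.0377^0.4 ≈ 2.0528.
c_gold = y_gold − (n+g+δ)·k_gold = 2.0528 − 0.136·6.0377 ≈ 1.2317.

c_gold ≈ 1.232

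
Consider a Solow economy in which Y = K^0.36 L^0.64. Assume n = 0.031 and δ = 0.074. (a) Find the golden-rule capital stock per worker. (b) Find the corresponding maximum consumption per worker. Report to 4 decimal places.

(a) k_gold ≈ 6.8567; (b) c_gold ≈ 1.2799

Break-even investment rate: n + δ = 0.031 + 0.074 = 0.105.
Setting f'(k) = n+δ gives 0.36·k^(0.36−1) = 0.105, hence k_gold = (0.36/0.105)^(1/0.64) ≈ 6.8567.
y_gold = 6.8567^0.36 ≈ 1.9999; c_gold = y_gold − 0.105·k_gold ≈ 1.2799.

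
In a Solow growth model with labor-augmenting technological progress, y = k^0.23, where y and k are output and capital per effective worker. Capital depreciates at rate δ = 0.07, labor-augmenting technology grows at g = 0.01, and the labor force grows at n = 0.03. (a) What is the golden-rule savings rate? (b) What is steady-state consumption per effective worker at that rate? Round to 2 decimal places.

(a) s_gold = 0.23; (b) c_gold ≈ 0.96

The effective depreciation rate is n + g + δ = 0.03 + 0.01 + 0.07 = 0.11.
For Cobb-Douglas, s_gold equals capital's share: s_gold = 0.23.
Setting f'(k) = n+g+δ gives 0.23·k^(0.23−1) = 0.11, hence k_gold = (0.23/0.11)^(1/0.77) ≈ 2.6063.
y_gold = 2.6063^0.23 ≈ 1.2465; c_gold = (1−0.23)·y_gold ≈ 0.9598.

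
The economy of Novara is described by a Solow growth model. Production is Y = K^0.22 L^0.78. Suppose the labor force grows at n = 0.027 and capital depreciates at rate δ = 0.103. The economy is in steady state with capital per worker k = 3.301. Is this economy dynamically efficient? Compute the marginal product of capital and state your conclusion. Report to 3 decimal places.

dynamically inefficient; MPK ≈ 0.087

The effective depreciation rate is n + δ = 0.027 + 0.103 = 0.13.
MPK = 0.22·k^(0.22−1) = 0.22·3.301^(-0.78) ≈ 0.0867.
MPK < 0.13, so the economy is dynamically inefficient (over-saving).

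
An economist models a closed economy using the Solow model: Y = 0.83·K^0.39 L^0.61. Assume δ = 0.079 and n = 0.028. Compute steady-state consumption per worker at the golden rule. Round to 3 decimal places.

Capital per worker breaks even when investment replaces (n + δ)·k; here n + δ = 0.107.
Maximizing c = f(k) − (n+δ)·k gives f'(k) = n+δ, i.e. 0.39·0.83·k^(0.39−1) = 0.107, so k_gold = (0.39·0.83/0.107)^(1/0.61) ≈ 6.1394.
y_gold = 0.83·6.1394^0.39 ≈ 1.6844.
c_gold = y_gold − (n+δ)·k_gold = 1.6844 − 0.107·6.1394 ≈ 1.0275.

c_gold ≈ 1.027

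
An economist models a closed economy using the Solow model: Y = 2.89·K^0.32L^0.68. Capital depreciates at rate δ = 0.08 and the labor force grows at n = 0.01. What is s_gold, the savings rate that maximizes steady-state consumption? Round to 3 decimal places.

s_gold = 0.320

Capital per worker breaks even when investment replaces (n + δ)·k; here n + δ = 0.09.
At the golden rule MPK = n+δ, and in any Cobb-Douglas steady state s = (n+δ)·k/y = MPK·k/y = capital's share 0.32.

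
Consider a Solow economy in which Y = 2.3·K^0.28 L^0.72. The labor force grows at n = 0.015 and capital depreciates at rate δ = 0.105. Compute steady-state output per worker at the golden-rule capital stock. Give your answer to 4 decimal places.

Capital per worker breaks even when investment replaces (n + δ)·k; here n + δ = 0.12.
Maximizing c = f(k) − (n+δ)·k gives f'(k) = n+δ, i.e. 0.28·2.3·k^(0.28−1) = 0.12, so k_gold = (0.28·2.3/0.12)^(1/0.72) ≈ 10.3152.
Output: y_gold = 2.3·k_gold^0.28 = 2.3·10.3152^0.28 ≈ 4.4208.

y_gold ≈ 4.4208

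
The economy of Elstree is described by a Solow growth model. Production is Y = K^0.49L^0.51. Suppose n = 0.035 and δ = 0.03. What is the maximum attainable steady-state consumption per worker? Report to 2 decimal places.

c_gold ≈ 3.55

The effective depreciation rate is n + δ = 0.035 + 0.03 = 0.065.
Golden rule sets MPK = n+δ: 0.49·k^(0.49−1) = 0.065, so k_gold = (0.49/0.065)^(1/0.51) ≈ 52.5004.
y_gold = 52.5004^0.49 ≈ 6.9643.
c_gold = y_gold − (n+δ)·k_gold = 6.9643 − 0.065·52.5004 ≈ 3.5518.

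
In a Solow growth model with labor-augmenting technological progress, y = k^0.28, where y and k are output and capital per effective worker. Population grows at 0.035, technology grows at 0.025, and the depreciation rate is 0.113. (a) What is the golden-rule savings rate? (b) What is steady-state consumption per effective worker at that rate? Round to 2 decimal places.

Capital per effective worker breaks even when investment replaces (n + g + δ)·k; here n + g + δ = 0.173.
For Cobb-Douglas, s_gold equals capital's share: s_gold = 0.28.
Setting f'(k) = n+g+δ gives 0.28·k^(0.28−1) = 0.173, hence k_gold = (0.28/0.173)^(1/0.72) ≈ 1.9518.
y_gold = 1.9518^0.28 ≈ 1.2059; c_gold = (1−0.28)·y_gold ≈ 0.8683.

(a) s_gold = 0.28; (b) c_gold ≈ 0.87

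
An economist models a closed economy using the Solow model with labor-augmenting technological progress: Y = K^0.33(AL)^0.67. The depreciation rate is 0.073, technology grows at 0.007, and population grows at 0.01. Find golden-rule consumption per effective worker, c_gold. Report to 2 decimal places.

Break-even investment rate: n + g + δ = 0.01 + 0.007 + 0.073 = 0.09.
Maximizing c = f(k) − (n+g+δ)·k gives f'(k) = n+g+δ, i.e. 0.33·k^(0.33−1) = 0.09, so k_gold = (0.33/0.09)^(1/0.67) ≈ 6.9534.
y_gold = 6.9534^0.33 ≈ 1.8964.
c_gold = y_gold − (n+g+δ)·k_gold = 1.8964 − 0.09·6.9534 ≈ 1.2706.

c_gold ≈ 1.27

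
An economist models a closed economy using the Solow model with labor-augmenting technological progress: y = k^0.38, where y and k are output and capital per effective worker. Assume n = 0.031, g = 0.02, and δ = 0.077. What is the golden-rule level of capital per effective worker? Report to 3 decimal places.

k_gold ≈ 5.784

The effective depreciation rate is n + g + δ = 0.031 + 0.02 + 0.077 = 0.128.
Maximizing c = f(k) − (n+g+δ)·k gives f'(k) = n+g+δ, i.e. 0.38·k^(0.38−1) = 0.128, so k_gold = (0.38/0.128)^(1/0.62) ≈ 5.7838.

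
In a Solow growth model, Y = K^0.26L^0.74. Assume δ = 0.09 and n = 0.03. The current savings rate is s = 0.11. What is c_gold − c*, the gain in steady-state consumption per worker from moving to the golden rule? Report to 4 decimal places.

Δc ≈ 0.1078

Break-even investment rate: n + δ = 0.03 + 0.09 = 0.12.
Current steady state (s = 0.11): k* = (0.11/0.12)^(1/0.74) ≈ 0.8891, y* = 0.8891^0.26 ≈ 0.9699, c* = (1−0.11)·0.9699 ≈ 0.8632.
At the golden rule the marginal product of capital equals n+δ: 0.26·k^(0.26−1) = 0.12. Solving, k_gold = (0.26/0.12)^(1/0.74) ≈ 2.8430.
y_gold = 2.8430^0.26 ≈ 1.3121, c_gold = y_gold − 0.12·k_gold ≈ 0.9710.
Gain: Δc = 0.9710 − 0.8632 ≈ 0.1078.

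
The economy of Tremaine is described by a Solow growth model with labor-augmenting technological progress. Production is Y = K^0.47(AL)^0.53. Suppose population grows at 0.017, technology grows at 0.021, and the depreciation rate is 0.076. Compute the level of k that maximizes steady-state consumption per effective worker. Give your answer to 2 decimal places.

The effective depreciation rate is n + g + δ = 0.017 + 0.021 + 0.076 = 0.114.
At the golden rule the marginal product of capital equals n+g+δ: 0.47·k^(0.47−1) = 0.114. Solving, k_gold = (0.47/0.114)^(1/0.53) ≈ 14.4791.

k_gold ≈ 14.48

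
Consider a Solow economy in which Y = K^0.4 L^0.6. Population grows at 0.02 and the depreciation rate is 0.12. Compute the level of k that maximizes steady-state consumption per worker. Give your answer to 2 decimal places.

k_gold ≈ 5.75

n + δ = 0.02 + 0.12 = 0.14.
Golden rule sets MPK = n+δ: 0.4·k^(0.4−1) = 0.14, so k_gold = (0.4/0.14)^(1/0.6) ≈ 5.7529.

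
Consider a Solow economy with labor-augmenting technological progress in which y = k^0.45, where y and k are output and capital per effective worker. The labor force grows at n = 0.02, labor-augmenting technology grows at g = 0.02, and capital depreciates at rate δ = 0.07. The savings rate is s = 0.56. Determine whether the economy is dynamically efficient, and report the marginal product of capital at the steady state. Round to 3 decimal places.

The effective depreciation rate is n + g + δ = 0.02 + 0.02 + 0.07 = 0.11.
Steady-state k*: s·k^0.45 = 0.11·k gives k* = (0.56/0.11)^(1/0.55) ≈ 19.2789.
MPK = 0.45·19.2789^(-0.55) ≈ 0.0884.
MPK < n+g+δ = 0.11, so the economy is dynamically inefficient (over-saving).

dynamically inefficient; MPK ≈ 0.088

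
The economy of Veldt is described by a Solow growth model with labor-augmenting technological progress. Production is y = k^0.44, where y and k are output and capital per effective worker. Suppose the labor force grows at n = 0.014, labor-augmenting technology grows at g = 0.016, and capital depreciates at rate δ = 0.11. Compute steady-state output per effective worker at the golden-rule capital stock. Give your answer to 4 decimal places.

y_gold ≈ 2.4590

n + g + δ = 0.014 + 0.016 + 0.11 = 0.14.
Maximizing c = f(k) − (n+g+δ)·k gives f'(k) = n+g+δ, i.e. 0.44·k^(0.44−1) = 0.14, so k_gold = (0.44/0.14)^(1/0.56) ≈ 7.7282.
Output: y_gold = k_gold^0.44 = 7.7282^0.44 ≈ 2.4590.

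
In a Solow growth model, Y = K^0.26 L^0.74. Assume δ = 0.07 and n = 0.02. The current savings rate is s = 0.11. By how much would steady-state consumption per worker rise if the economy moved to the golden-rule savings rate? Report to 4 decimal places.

Δc ≈ 0.1192

Break-even investment rate: n + δ = 0.02 + 0.07 = 0.09.
Current steady state (s = 0.11): k* = (0.11/0.09)^(1/0.74) ≈ 1.3115, y* = 1.3115^0.26 ≈ 1.0731, c* = (1−0.11)·1.0731 ≈ 0.9550.
Golden rule sets MPK = n+δ: 0.26·k^(0.26−1) = 0.09, so k_gold = (0.26/0.09)^(1/0.74) ≈ 4.1938.
y_gold = 4.1938^0.26 ≈ 1.4517, c_gold = y_gold − 0.09·k_gold ≈ 1.0743.
Gain: Δc = 1.0743 − 0.9550 ≈ 0.1192.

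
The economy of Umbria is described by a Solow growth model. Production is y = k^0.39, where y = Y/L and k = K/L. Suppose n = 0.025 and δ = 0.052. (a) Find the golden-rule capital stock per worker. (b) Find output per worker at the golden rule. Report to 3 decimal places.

(a) k_gold ≈ 14.290; (b) y_gold ≈ 2.821

Break-even investment rate: n + δ = 0.025 + 0.052 = 0.077.
Golden rule sets MPK = n+δ: 0.39·k^(0.39−1) = 0.077, so k_gold = (0.39/0.077)^(1/0.61) ≈ 14.2902.
y_gold = 14.2902^0.39 ≈ 2.8214.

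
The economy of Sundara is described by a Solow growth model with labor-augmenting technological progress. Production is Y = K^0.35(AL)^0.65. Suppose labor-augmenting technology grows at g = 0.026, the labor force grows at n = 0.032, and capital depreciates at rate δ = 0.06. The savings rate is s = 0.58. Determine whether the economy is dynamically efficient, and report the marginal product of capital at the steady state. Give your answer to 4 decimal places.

Break-even investment rate: n + g + δ = 0.032 + 0.026 + 0.06 = 0.118.
Steady-state k*: s·k^0.35 = 0.118·k gives k* = (0.58/0.118)^(1/0.65) ≈ 11.5856.
MPK = 0.35·11.5856^(-0.65) ≈ 0.0712.
MPK < n+g+δ = 0.118, so the economy is dynamically inefficient (over-saving).

dynamically inefficient; MPK ≈ 0.0712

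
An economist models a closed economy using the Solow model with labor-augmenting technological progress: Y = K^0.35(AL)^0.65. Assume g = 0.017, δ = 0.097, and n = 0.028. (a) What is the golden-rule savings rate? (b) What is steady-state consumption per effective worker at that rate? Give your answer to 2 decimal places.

(a) s_gold = 0.35; (b) c_gold ≈ 1.06

n + g + δ = 0.028 + 0.017 + 0.097 = 0.142.
For Cobb-Douglas, s_gold equals capital's share: s_gold = 0.35.
At the golden rule the marginal product of capital equals n+g+δ: 0.35·k^(0.35−1) = 0.142. Solving, k_gold = (0.35/0.142)^(1/0.65) ≈ 4.0062.
y_gold = 4.0062^0.35 ≈ 1.6254; c_gold = (1−0.35)·y_gold ≈ 1.0565.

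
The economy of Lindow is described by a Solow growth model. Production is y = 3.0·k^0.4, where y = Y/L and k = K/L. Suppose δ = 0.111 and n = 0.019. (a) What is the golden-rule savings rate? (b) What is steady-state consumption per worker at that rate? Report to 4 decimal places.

Break-even investment rate: n + δ = 0.019 + 0.111 = 0.13.
For Cobb-Douglas, s_gold equals capital's share: s_gold = 0.4.
Golden rule sets MPK = n+δ: 0.4·3.0·k^(0.4−1) = 0.13, so k_gold = (0.4·3.0/0.13)^(1/0.6) ≈ 40.6191.
y_gold = 3.0·40.6191^0.4 ≈ 13.2012; c_gold = (1−0.4)·y_gold ≈ 7.9207.

(a) s_gold = 0.4000; (b) c_gold ≈ 7.9207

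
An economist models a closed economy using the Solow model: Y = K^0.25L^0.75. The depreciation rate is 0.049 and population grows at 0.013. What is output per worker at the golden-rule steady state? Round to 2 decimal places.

y_gold ≈ 1.59

n + δ = 0.013 + 0.049 = 0.062.
At the golden rule the marginal product of capital equals n+δ: 0.25·k^(0.25−1) = 0.062. Solving, k_gold = (0.25/0.062)^(1/0.75) ≈ 6.4180.
Output: y_gold = k_gold^0.25 = 6.4180^0.25 ≈ 1.5917.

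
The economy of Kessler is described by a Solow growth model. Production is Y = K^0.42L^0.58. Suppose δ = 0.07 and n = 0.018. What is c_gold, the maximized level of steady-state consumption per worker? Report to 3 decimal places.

n + δ = 0.018 + 0.07 = 0.088.
Maximizing c = f(k) − (n+δ)·k gives f'(k) = n+δ, i.e. 0.42·k^(0.42−1) = 0.088, so k_gold = (0.42/0.088)^(1/0.58) ≈ 14.8009.
y_gold = 14.8009^0.42 ≈ 3.1011.
c_gold = y_gold − (n+δ)·k_gold = 3.1011 − 0.088·14.8009 ≈ 1.7987.

c_gold ≈ 1.799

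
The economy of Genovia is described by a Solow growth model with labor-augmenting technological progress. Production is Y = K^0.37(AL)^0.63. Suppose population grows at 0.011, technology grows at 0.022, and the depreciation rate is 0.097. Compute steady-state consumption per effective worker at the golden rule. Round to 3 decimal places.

c_gold ≈ 1.164

Break-even investment rate: n + g + δ = 0.011 + 0.022 + 0.097 = 0.13.
At the golden rule the marginal product of capital equals n+g+δ: 0.37·k^(0.37−1) = 0.13. Solving, k_gold = (0.37/0.13)^(1/0.63) ≈ 5.2607.
y_gold = 5.2607^0.37 ≈ 1.8484.
c_gold = y_gold − (n+g+δ)·k_gold = 1.8484 − 0.13·5.2607 ≈ 1.1645.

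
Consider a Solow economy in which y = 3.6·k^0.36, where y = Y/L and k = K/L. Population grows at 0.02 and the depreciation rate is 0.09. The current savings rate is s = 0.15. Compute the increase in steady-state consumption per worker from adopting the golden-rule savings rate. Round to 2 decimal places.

Δc ≈ 1.74

Break-even investment rate: n + δ = 0.02 + 0.09 = 0.11.
Current steady state (s = 0.15): k* = (0.15·3.6/0.11)^(1/0.64) ≈ 12.0140, y* = 3.6·12.0140^0.36 ≈ 8.8103, c* = (1−0.15)·8.8103 ≈ 7.4888.
Setting f'(k) = n+δ gives 0.36·3.6·k^(0.36−1) = 0.11, hence k_gold = (0.36·3.6/0.11)^(1/0.64) ≈ 47.1812.
y_gold = 3.6·47.1812^0.36 ≈ 14.4165, c_gold = y_gold − 0.11·k_gold ≈ 9.2266.
Gain: Δc = 9.2266 − 7.4888 ≈ 1.7378.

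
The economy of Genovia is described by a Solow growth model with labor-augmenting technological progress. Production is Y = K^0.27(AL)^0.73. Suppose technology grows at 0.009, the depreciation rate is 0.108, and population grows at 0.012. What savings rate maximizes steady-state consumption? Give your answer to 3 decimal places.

s_gold = 0.270

n + g + δ = 0.012 + 0.009 + 0.108 = 0.129.
At the golden rule MPK = n+g+δ, and in any Cobb-Douglas steady state s = (n+g+δ)·k/y = MPK·k/y = capital's share 0.27.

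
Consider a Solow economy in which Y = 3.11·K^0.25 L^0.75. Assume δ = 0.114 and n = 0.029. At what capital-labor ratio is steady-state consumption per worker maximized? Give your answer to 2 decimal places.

The effective depreciation rate is n + δ = 0.029 + 0.114 = 0.143.
Setting f'(k) = n+δ gives 0.25·3.11·k^(0.25−1) = 0.143, hence k_gold = (0.25·3.11/0.143)^(1/0.75) ≈ 9.5606.

k_gold ≈ 9.56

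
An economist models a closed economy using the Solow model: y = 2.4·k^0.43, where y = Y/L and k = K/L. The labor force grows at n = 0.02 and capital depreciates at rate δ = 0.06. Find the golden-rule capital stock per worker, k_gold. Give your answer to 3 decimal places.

Break-even investment rate: n + δ = 0.02 + 0.06 = 0.08.
Setting f'(k) = n+δ gives 0.43·2.4·k^(0.43−1) = 0.08, hence k_gold = (0.43·2.4/0.08)^(1/0.57) ≈ 88.7980.

k_gold ≈ 88.798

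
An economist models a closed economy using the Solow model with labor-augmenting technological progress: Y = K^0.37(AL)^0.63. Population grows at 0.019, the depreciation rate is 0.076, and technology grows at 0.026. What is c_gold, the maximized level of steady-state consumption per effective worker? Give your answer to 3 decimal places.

The effective depreciation rate is n + g + δ = 0.019 + 0.026 + 0.076 = 0.121.
Golden rule sets MPK = n+g+δ: 0.37·k^(0.37−1) = 0.121, so k_gold = (0.37/0.121)^(1/0.63) ≈ 5.8952.
y_gold = 5.8952^0.37 ≈ 1.9279.
c_gold = y_gold − (n+g+δ)·k_gold = 1.9279 − 0.121·5.8952 ≈ 1.2146.

c_gold ≈ 1.215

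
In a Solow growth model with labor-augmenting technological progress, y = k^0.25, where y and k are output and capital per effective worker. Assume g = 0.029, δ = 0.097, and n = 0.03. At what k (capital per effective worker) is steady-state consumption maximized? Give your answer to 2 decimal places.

n + g + δ = 0.03 + 0.029 + 0.097 = 0.156.
Maximizing c = f(k) − (n+g+δ)·k gives f'(k) = n+g+δ, i.e. 0.25·k^(0.25−1) = 0.156, so k_gold = (0.25/0.156)^(1/0.75) ≈ 1.8754.

k_gold ≈ 1.88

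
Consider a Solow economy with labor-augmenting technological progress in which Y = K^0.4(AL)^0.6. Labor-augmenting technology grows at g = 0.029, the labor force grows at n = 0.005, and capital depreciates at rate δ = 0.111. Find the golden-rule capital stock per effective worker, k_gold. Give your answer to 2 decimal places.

k_gold ≈ 5.43

Capital per effective worker breaks even when investment replaces (n + g + δ)·k; here n + g + δ = 0.145.
Maximizing c = f(k) − (n+g+δ)·k gives f'(k) = n+g+δ, i.e. 0.4·k^(0.4−1) = 0.145, so k_gold = (0.4/0.145)^(1/0.6) ≈ 5.4261.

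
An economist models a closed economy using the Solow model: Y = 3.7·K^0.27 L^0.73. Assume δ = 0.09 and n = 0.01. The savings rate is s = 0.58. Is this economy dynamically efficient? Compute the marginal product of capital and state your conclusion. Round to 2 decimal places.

dynamically inefficient; MPK ≈ 0.05

Capital per worker breaks even when investment replaces (n + δ)·k; here n + δ = 0.1.
Steady-state k*: s·A·k^0.27 = 0.1·k gives k* = (0.58·3.7/0.1)^(1/0.73) ≈ 66.7038.
MPK = 0.27·3.7·66.7038^(-0.73) ≈ 0.0466.
MPK < n+δ = 0.1, so the economy is dynamically inefficient (over-saving).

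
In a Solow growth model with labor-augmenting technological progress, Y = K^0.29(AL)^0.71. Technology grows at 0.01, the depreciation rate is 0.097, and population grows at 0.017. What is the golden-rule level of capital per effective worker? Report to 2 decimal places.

n + g + δ = 0.017 + 0.01 + 0.097 = 0.124.
Maximizing c = f(k) − (n+g+δ)·k gives f'(k) = n+g+δ, i.e. 0.29·k^(0.29−1) = 0.124, so k_gold = (0.29/0.124)^(1/0.71) ≈ 3.3089.

k_gold ≈ 3.31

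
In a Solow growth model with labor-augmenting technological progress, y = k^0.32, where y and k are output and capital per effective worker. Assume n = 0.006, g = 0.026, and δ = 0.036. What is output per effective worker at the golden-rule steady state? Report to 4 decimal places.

y_gold ≈ 2.0727

Break-even investment rate: n + g + δ = 0.006 + 0.026 + 0.036 = 0.068.
Setting f'(k) = n+g+δ gives 0.32·k^(0.32−1) = 0.068, hence k_gold = (0.32/0.068)^(1/0.68) ≈ 9.7539.
Output: y_gold = k_gold^0.32 = 9.7539^0.32 ≈ 2.0727.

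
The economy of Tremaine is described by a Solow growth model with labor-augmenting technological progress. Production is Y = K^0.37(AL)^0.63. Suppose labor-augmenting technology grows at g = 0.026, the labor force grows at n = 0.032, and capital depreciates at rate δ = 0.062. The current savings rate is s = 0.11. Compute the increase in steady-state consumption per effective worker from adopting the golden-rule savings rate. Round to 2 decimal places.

Capital per effective worker breaks even when investment replaces (n + g + δ)·k; here n + g + δ = 0.12.
Current steady state (s = 0.11): k* = (0.11/0.12)^(1/0.63) ≈ 0.8710, y* = 0.8710^0.37 ≈ 0.9502, c* = (1−0.11)·0.9502 ≈ 0.8457.
Setting f'(k) = n+g+δ gives 0.37·k^(0.37−1) = 0.12, hence k_gold = (0.37/0.12)^(1/0.63) ≈ 5.9734.
y_gold = 5.9734^0.37 ≈ 1.9373, c_gold = y_gold − 0.12·k_gold ≈ 1.2205.
Gain: Δc = 1.2205 − 0.8457 ≈ 0.3749.

Δc ≈ 0.37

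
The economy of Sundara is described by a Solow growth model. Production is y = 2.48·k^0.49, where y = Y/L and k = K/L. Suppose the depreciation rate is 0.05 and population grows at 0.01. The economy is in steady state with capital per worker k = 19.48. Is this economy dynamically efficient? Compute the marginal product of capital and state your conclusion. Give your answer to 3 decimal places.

dynamically efficient; MPK ≈ 0.267

The effective depreciation rate is n + δ = 0.01 + 0.05 = 0.06.
MPK = 0.49·2.48·k^(0.49−1) = 0.49·2.48·19.48^(-0.51) ≈ 0.2673.
MPK > 0.06, so the economy is dynamically efficient (under-saving).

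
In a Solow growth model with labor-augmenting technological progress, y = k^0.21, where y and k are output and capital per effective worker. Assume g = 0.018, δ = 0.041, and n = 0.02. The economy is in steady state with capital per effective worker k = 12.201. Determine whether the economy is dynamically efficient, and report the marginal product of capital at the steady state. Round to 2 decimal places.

The effective depreciation rate is n + g + δ = 0.02 + 0.018 + 0.041 = 0.079.
MPK = 0.21·k^(0.21−1) = 0.21·12.201^(-0.79) ≈ 0.0291.
MPK < 0.079, so the economy is dynamically inefficient (over-saving).

dynamically inefficient; MPK ≈ 0.03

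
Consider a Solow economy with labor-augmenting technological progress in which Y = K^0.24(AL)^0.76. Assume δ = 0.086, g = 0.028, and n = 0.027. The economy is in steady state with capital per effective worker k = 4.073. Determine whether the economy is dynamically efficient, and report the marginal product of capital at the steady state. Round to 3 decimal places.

Break-even investment rate: n + g + δ = 0.027 + 0.028 + 0.086 = 0.141.
MPK = 0.24·k^(0.24−1) = 0.24·4.073^(-0.76) ≈ 0.0825.
MPK < 0.141, so the economy is dynamically inefficient (over-saving).

dynamically inefficient; MPK ≈ 0.083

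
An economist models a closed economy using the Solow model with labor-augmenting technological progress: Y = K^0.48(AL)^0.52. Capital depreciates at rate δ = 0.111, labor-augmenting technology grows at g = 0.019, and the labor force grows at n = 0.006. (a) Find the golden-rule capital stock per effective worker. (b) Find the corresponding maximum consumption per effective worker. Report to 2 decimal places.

(a) k_gold ≈ 11.31; (b) c_gold ≈ 1.67

The effective depreciation rate is n + g + δ = 0.006 + 0.019 + 0.111 = 0.136.
Golden rule sets MPK = n+g+δ: 0.48·k^(0.48−1) = 0.136, so k_gold = (0.48/0.136)^(1/0.52) ≈ 11.3051.
y_gold = 11.3051^0.48 ≈ 3.2031; c_gold = y_gold − 0.136·k_gold ≈ 1.6656.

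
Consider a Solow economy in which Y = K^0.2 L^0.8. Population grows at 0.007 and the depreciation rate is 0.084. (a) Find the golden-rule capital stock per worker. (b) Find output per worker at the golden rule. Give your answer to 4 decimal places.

(a) k_gold ≈ 2.6760; (b) y_gold ≈ 1.2176

The effective depreciation rate is n + δ = 0.007 + 0.084 = 0.091.
Setting f'(k) = n+δ gives 0.2·k^(0.2−1) = 0.091, hence k_gold = (0.2/0.091)^(1/0.8) ≈ 2.6760.
y_gold = 2.6760^0.2 ≈ 1.2176.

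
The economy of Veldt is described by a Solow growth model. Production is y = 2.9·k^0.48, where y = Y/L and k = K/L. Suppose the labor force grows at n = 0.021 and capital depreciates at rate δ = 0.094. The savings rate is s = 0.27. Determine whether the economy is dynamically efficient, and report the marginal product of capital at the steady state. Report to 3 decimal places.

dynamically efficient; MPK ≈ 0.204

Break-even investment rate: n + δ = 0.021 + 0.094 = 0.115.
Steady-state k*: s·A·k^0.48 = 0.115·k gives k* = (0.27·2.9/0.115)^(1/0.52) ≈ 39.9987.
MPK = 0.48·2.9·39.9987^(-0.52) ≈ 0.2044.
MPK > n+δ = 0.115, so the economy is dynamically efficient (under-saving).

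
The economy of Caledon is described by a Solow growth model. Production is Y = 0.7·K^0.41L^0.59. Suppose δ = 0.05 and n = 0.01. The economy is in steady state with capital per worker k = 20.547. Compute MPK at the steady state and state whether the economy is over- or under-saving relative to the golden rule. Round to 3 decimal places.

over-saving; MPK ≈ 0.048

Capital per worker breaks even when investment replaces (n + δ)·k; here n + δ = 0.06.
MPK = 0.41·0.7·k^(0.41−1) = 0.41·0.7·20.547^(-0.59) ≈ 0.0482.
MPK < 0.06, so the economy is dynamically inefficient (over-saving).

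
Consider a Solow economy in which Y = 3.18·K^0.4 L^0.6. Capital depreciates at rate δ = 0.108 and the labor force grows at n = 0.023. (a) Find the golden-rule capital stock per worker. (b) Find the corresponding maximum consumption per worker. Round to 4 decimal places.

The effective depreciation rate is n + δ = 0.023 + 0.108 = 0.131.
Golden rule sets MPK = n+δ: 0.4·3.18·k^(0.4−1) = 0.131, so k_gold = (0.4·3.18/0.131)^(1/0.6) ≈ 44.1936.
y_gold = 3.18·44.1936^0.4 ≈ 14.4734; c_gold = y_gold − 0.131·k_gold ≈ 8.6840.

(a) k_gold ≈ 44.1936; (b) c_gold ≈ 8.6840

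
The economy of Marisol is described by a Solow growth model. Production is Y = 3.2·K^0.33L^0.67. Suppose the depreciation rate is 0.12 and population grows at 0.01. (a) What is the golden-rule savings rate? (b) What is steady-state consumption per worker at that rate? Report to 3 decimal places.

(a) s_gold = 0.330; (b) c_gold ≈ 6.016

n + δ = 0.01 + 0.12 = 0.13.
For Cobb-Douglas, s_gold equals capital's share: s_gold = 0.33.
Golden rule sets MPK = n+δ: 0.33·3.2·k^(0.33−1) = 0.13, so k_gold = (0.33·3.2/0.13)^(1/0.67) ≈ 22.7925.
y_gold = 3.2·22.7925^0.33 ≈ 8.9789; c_gold = (1−0.33)·y_gold ≈ 6.0158.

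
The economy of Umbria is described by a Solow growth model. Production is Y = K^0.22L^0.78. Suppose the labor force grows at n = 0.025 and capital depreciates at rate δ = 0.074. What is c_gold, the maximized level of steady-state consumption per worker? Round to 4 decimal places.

Break-even investment rate: n + δ = 0.025 + 0.074 = 0.099.
At the golden rule the marginal product of capital equals n+δ: 0.22·k^(0.22−1) = 0.099. Solving, k_gold = (0.22/0.099)^(1/0.78) ≈ 2.7836.
y_gold = 2.7836^0.22 ≈ 1.2526.
c_gold = y_gold − (n+δ)·k_gold = 1.2526 − 0.099·2.7836 ≈ 0.9770.

c_gold ≈ 0.9770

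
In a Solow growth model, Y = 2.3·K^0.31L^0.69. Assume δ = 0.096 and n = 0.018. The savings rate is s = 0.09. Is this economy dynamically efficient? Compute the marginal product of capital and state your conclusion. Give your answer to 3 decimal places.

dynamically efficient; MPK ≈ 0.393

Break-even investment rate: n + δ = 0.018 + 0.096 = 0.114.
Steady-state k*: s·A·k^0.31 = 0.114·k gives k* = (0.09·2.3/0.114)^(1/0.69) ≈ 2.3739.
MPK = 0.31·2.3·2.3739^(-0.69) ≈ 0.3927.
MPK > n+δ = 0.114, so the economy is dynamically efficient (under-saving).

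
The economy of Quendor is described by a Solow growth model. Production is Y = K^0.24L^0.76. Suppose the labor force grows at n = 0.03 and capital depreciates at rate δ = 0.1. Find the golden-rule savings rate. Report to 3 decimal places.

s_gold = 0.240

n + δ = 0.03 + 0.1 = 0.13.
At the golden rule MPK = n+δ, and in any Cobb-Douglas steady state s = (n+δ)·k/y = MPK·k/y = capital's share 0.24.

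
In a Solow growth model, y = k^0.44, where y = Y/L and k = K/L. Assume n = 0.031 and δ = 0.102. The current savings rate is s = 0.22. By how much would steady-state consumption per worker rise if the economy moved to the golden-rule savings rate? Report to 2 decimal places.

n + δ = 0.031 + 0.102 = 0.133.
Current steady state (s = 0.22): k* = (0.22/0.133)^(1/0.56) ≈ 2.4564, y* = 2.4564^0.44 ≈ 1.4850, c* = (1−0.22)·1.4850 ≈ 1.1583.
Maximizing c = f(k) − (n+δ)·k gives f'(k) = n+δ, i.e. 0.44·k^(0.44−1) = 0.133, so k_gold = (0.44/0.133)^(1/0.56) ≈ 8.4695.
y_gold = 8.4695^0.44 ≈ 2.5601, c_gold = y_gold − 0.133·k_gold ≈ 1.4337.
Gain: Δc = 1.4337 − 1.1583 ≈ 0.2753.

Δc ≈ 0.28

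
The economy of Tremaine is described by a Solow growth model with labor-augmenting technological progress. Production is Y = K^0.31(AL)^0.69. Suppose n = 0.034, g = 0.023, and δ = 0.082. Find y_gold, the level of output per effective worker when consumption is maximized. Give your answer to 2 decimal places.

y_gold ≈ 1.43

n + g + δ = 0.034 + 0.023 + 0.082 = 0.139.
At the golden rule the marginal product of capital equals n+g+δ: 0.31·k^(0.31−1) = 0.139. Solving, k_gold = (0.31/0.139)^(1/0.69) ≈ 3.1978.
Output: y_gold = k_gold^0.31 = 3.1978^0.31 ≈ 1.4338.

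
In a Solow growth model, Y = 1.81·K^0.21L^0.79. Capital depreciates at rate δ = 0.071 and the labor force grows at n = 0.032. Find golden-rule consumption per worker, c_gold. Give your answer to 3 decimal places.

c_gold ≈ 2.023

Break-even investment rate: n + δ = 0.032 + 0.071 = 0.103.
Setting f'(k) = n+δ gives 0.21·1.81·k^(0.21−1) = 0.103, hence k_gold = (0.21·1.81/0.103)^(1/0.79) ≈ 5.2215.
y_gold = 1.81·5.2215^0.21 ≈ 2.5610.
c_gold = y_gold − (n+δ)·k_gold = 2.5610 − 0.103·5.2215 ≈ 2.0232.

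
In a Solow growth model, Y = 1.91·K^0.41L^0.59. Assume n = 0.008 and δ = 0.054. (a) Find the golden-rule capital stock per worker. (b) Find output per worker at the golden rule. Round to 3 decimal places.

The effective depreciation rate is n + δ = 0.008 + 0.054 = 0.062.
Golden rule sets MPK = n+δ: 0.41·1.91·k^(0.41−1) = 0.062, so k_gold = (0.41·1.91/0.062)^(1/0.59) ≈ 73.5907.
y_gold = 1.91·73.5907^0.41 ≈ 11.1283.

(a) k_gold ≈ 73.591; (b) y_gold ≈ 11.128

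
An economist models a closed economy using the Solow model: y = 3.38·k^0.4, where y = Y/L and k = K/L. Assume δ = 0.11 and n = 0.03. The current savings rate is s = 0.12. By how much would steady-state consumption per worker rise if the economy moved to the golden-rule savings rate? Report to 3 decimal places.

Break-even investment rate: n + δ = 0.03 + 0.11 = 0.14.
Current steady state (s = 0.12): k* = (0.12·3.38/0.14)^(1/0.6) ≈ 5.8878, y* = 3.38·5.8878^0.4 ≈ 6.8690, c* = (1−0.12)·6.8690 ≈ 6.0448.
Golden rule sets MPK = n+δ: 0.4·3.38·k^(0.4−1) = 0.14, so k_gold = (0.4·3.38/0.14)^(1/0.6) ≈ 43.7940.
y_gold = 3.38·43.7940^0.4 ≈ 15.3279, c_gold = y_gold − 0.14·k_gold ≈ 9.1967.
Gain: Δc = 9.1967 − 6.0448 ≈ 3.1520.

Δc ≈ 3.152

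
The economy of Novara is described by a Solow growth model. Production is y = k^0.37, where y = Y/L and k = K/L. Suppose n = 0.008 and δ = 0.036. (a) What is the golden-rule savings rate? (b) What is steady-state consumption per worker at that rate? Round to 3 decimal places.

n + δ = 0.008 + 0.036 = 0.044.
For Cobb-Douglas, s_gold equals capital's share: s_gold = 0.37.
Maximizing c = f(k) − (n+δ)·k gives f'(k) = n+δ, i.e. 0.37·k^(0.37−1) = 0.044, so k_gold = (0.37/0.044)^(1/0.63) ≈ 29.3667.
y_gold = 29.3667^0.37 ≈ 3.4923; c_gold = (1−0.37)·y_gold ≈ 2.2001.

(a) s_gold = 0.370; (b) c_gold ≈ 2.200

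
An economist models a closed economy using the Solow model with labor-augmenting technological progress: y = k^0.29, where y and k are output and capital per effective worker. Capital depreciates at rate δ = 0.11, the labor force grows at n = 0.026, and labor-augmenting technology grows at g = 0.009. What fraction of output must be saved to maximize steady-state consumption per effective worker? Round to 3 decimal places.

s_gold = 0.290

Break-even investment rate: n + g + δ = 0.026 + 0.009 + 0.11 = 0.145.
At the golden rule MPK = n+g+δ, and in any Cobb-Douglas steady state s = (n+g+δ)·k/y = MPK·k/y = capital's share 0.29.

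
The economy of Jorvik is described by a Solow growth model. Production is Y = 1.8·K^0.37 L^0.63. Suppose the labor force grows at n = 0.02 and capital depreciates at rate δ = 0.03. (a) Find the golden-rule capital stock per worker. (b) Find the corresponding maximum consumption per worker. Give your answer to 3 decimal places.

(a) k_gold ≈ 60.943; (b) c_gold ≈ 5.188

n + δ = 0.02 + 0.03 = 0.05.
Golden rule sets MPK = n+δ: 0.37·1.8·k^(0.37−1) = 0.05, so k_gold = (0.37·1.8/0.05)^(1/0.63) ≈ 60.9435.
y_gold = 1.8·60.9435^0.37 ≈ 8.2356; c_gold = y_gold − 0.05·k_gold ≈ 5.1884.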